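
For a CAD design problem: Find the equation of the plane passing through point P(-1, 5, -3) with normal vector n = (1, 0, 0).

The plane through P with normal n = (a, b, c) satisfies n·(r - P) = 0,
i.e. ax + by + cz = a·x₀ + b·y₀ + c·z₀.
d = 1·(-1) + 0·5 + 0·(-3)
  = -1 + 0 + 0
  = -1
Equation: x = -1

x = -1


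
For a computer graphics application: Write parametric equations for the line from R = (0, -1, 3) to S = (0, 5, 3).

Direction vector d = S - R = (0 + 0, 5 + 1, 3 - 3) = (0, 6, 0)
Parametric form r = R + t·d:
x = 0, y = -1 + 6t, z = 3

x = 0, y = -1 + 6t, z = 3


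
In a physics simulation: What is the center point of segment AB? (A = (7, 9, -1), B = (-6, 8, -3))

M = ((x₁+x₂)/2, (y₁+y₂)/2, (z₁+z₂)/2)
  = ((7 - 6)/2, (9 + 8)/2, (-1 - 3)/2)
  = (1/2, 17/2, -4/2)
  = (0.5, 8.5, -2)

(0.5, 8.5, -2)


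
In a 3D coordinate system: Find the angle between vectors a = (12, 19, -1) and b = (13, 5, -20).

a·b = 12·13 + 19·5 + (-1)·(-20) = 156 + 95 + 20 = 271
|a| = √(12² + 19² + (-1)²) = √506 ≈ 22.49
|b| = √(13² + 5² + (-20)²) = √594 ≈ 24.37
cos θ = (a·b)/(|a||b|) = 271/(22.49·24.37) ≈ 0.4943
θ = arccos(0.4943) ≈ 60.38°

60.38°


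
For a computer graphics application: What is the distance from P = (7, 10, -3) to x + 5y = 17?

distance = |a·x₀ + b·y₀ + c·z₀ - d| / √(a² + b² + c²)
  = |1·7 + 5·10 + 0·(-3) - 17| / √(1² + 5² + 0²)
  = |7 + 50 + 0 - 17| / √(1 + 25 + 0)
  = |40| / √26
  = 40 / 5.099
  ≈ 7.845

7.845


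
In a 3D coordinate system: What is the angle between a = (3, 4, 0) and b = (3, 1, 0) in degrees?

a·b = 3·3 + 4·1 + 0·0 = 9 + 4 + 0 = 13
|a| = √(3² + 4² + 0²) = √25 ≈ 5
|b| = √(3² + 1² + 0²) = √10 ≈ 3.162
cos θ = (a·b)/(|a||b|) = 13/(5·3.162) ≈ 0.8222
θ = arccos(0.8222) ≈ 34.7°

34.7°


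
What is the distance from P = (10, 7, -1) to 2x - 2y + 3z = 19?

distance = |a·x₀ + b·y₀ + c·z₀ - d| / √(a² + b² + c²)
  = |2·10 + (-2)·7 + 3·(-1) - 19| / √(2² + (-2)² + 3²)
  = |20 - 14 - 3 - 19| / √(4 + 4 + 9)
  = |-16| / √17
  = 16 / 4.123
  ≈ 3.881

3.881


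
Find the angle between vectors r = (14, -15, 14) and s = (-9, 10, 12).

r·s = 14·(-9) + (-15)·10 + 14·12 = -126 - 150 + 168 = -108
|r| = √(14² + (-15)² + 14²) = √617 ≈ 24.84
|s| = √((-9)² + 10² + 12²) = √325 ≈ 18.03
cos θ = (r·s)/(|r||s|) = -108/(24.84·18.03) ≈ -0.2412
θ = arccos(-0.2412) ≈ 104°

104°


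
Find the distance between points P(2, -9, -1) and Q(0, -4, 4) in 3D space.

d = √[(x₂-x₁)² + (y₂-y₁)² + (z₂-z₁)²]
  = √[(-2)² + 5² + 5²]
  = √[4 + 25 + 25]
  = √54
  ≈ 7.348

7.348


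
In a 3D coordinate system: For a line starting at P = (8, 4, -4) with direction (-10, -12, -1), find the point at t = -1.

P(t) = P + t·d
  = (8 + (-10)·(-1), 4 + (-12)·(-1), -4 + (-1)·(-1))
  = (8 + 10, 4 + 12, -4 + 1)
  = (18, 16, -3)

(18, 16, -3)


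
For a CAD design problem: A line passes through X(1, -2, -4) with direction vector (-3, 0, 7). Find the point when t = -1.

P(t) = X + t·d
  = (1 + (-3)·(-1), -2 + 0·(-1), -4 + 7·(-1))
  = (1 + 3, -2 + 0, -4 - 7)
  = (4, -2, -11)

(4, -2, -11)


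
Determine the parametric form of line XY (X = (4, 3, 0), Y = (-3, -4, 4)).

Direction vector d = Y - X = (-3 - 4, -4 - 3, 4 + 0) = (-7, -7, 4)
Parametric form r = X + t·d:
x = 4 - 7t, y = 3 - 7t, z = 0 + 4t

x = 4 - 7t, y = 3 - 7t, z = 0 + 4t


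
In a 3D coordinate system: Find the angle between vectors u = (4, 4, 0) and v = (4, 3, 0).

u·v = 4·4 + 4·3 + 0·0 = 16 + 12 + 0 = 28
|u| = √(4² + 4² + 0²) = √32 ≈ 5.657
|v| = √(4² + 3² + 0²) = √25 ≈ 5
cos θ = (u·v)/(|u||v|) = 28/(5.657·5) ≈ 0.9899
θ = arccos(0.9899) ≈ 8.13°

8.13°


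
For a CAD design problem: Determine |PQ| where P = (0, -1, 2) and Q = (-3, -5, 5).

d = √[(x₂-x₁)² + (y₂-y₁)² + (z₂-z₁)²]
  = √[(-3)² + (-4)² + 3²]
  = √[9 + 16 + 9]
  = √34
  ≈ 5.831

5.831


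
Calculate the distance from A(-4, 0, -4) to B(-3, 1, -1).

d = √[(x₂-x₁)² + (y₂-y₁)² + (z₂-z₁)²]
  = √[1² + 1² + 3²]
  = √[1 + 1 + 9]
  = √11
  ≈ 3.317

3.317


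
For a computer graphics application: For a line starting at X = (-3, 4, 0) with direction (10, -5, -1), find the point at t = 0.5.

P(t) = X + t·d
  = (-3 + 10·0.5, 4 + (-5)·0.5, 0 + (-1)·0.5)
  = (-3 + 5, 4 - 2.5, 0 - 0.5)
  = (2, 1.5, -0.5)

(2, 1.5, -0.5)


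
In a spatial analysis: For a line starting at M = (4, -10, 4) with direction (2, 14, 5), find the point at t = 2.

P(t) = M + t·d
  = (4 + 2·2, -10 + 14·2, 4 + 5·2)
  = (4 + 4, -10 + 28, 4 + 10)
  = (8, 18, 14)

(8, 18, 14)


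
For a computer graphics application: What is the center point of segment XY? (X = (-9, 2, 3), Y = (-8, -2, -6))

M = ((x₁+x₂)/2, (y₁+y₂)/2, (z₁+z₂)/2)
  = ((-9 - 8)/2, (2 - 2)/2, (3 - 6)/2)
  = (-17/2, 0/2, -3/2)
  = (-8.5, 0, -1.5)

(-8.5, 0, -1.5)


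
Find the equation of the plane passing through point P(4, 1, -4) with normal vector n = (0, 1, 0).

The plane through P with normal n = (a, b, c) satisfies n·(r - P) = 0,
i.e. ax + by + cz = a·x₀ + b·y₀ + c·z₀.
d = 0·4 + 1·1 + 0·(-4)
  = 0 + 1 + 0
  = 1
Equation: y = 1

y = 1


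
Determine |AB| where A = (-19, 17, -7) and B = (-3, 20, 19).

d = √[(x₂-x₁)² + (y₂-y₁)² + (z₂-z₁)²]
  = √[16² + 3² + 26²]
  = √[256 + 9 + 676]
  = √941
  ≈ 30.68

30.68


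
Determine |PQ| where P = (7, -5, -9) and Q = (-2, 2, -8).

d = √[(x₂-x₁)² + (y₂-y₁)² + (z₂-z₁)²]
  = √[(-9)² + 7² + 1²]
  = √[81 + 49 + 1]
  = √131
  ≈ 11.45

11.45


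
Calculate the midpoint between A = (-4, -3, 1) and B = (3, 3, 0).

M = ((x₁+x₂)/2, (y₁+y₂)/2, (z₁+z₂)/2)
  = ((-4 + 3)/2, (-3 + 3)/2, (1 + 0)/2)
  = (-1/2, 0/2, 1/2)
  = (-0.5, 0, 0.5)

(-0.5, 0, 0.5)


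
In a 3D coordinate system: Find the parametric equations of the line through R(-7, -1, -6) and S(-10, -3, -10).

Direction vector d = S - R = (-10 + 7, -3 + 1, -10 + 6) = (-3, -2, -4)
Parametric form r = R + t·d:
x = -7 - 3t, y = -1 - 2t, z = -6 - 4t

x = -7 - 3t, y = -1 - 2t, z = -6 - 4t


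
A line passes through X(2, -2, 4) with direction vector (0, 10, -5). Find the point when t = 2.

P(t) = X + t·d
  = (2 + 0·2, -2 + 10·2, 4 + (-5)·2)
  = (2 + 0, -2 + 20, 4 - 10)
  = (2, 18, -6)

(2, 18, -6)


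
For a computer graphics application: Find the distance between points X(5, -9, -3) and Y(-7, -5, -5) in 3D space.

d = √[(x₂-x₁)² + (y₂-y₁)² + (z₂-z₁)²]
  = √[(-12)² + 4² + (-2)²]
  = √[144 + 16 + 4]
  = √164
  ≈ 12.81

12.81


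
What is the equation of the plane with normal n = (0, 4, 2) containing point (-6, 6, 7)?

The plane through P with normal n = (a, b, c) satisfies n·(r - P) = 0,
i.e. ax + by + cz = a·x₀ + b·y₀ + c·z₀.
d = 0·(-6) + 4·6 + 2·7
  = 0 + 24 + 14
  = 38
Equation: 4y + 2z = 38

4y + 2z = 38


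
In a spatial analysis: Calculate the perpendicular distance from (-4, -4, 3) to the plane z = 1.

distance = |a·x₀ + b·y₀ + c·z₀ - d| / √(a² + b² + c²)
  = |0·(-4) + 0·(-4) + 1·3 - 1| / √(0² + 0² + 1²)
  = |0 + 0 + 3 - 1| / √(0 + 0 + 1)
  = |2| / √1
  = 2 / 1
  ≈ 2

2


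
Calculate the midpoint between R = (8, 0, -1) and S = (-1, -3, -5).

M = ((x₁+x₂)/2, (y₁+y₂)/2, (z₁+z₂)/2)
  = ((8 - 1)/2, (0 - 3)/2, (-1 - 5)/2)
  = (7/2, -3/2, -6/2)
  = (3.5, -1.5, -3)

(3.5, -1.5, -3)


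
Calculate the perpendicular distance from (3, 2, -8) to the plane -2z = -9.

distance = |a·x₀ + b·y₀ + c·z₀ - d| / √(a² + b² + c²)
  = |0·3 + 0·2 + (-2)·(-8) - (-9)| / √(0² + 0² + (-2)²)
  = |0 + 0 + 16 + 9| / √(0 + 0 + 4)
  = |25| / √4
  = 25 / 2
  ≈ 12.5

12.5


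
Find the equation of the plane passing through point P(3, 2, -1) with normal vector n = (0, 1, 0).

The plane through P with normal n = (a, b, c) satisfies n·(r - P) = 0,
i.e. ax + by + cz = a·x₀ + b·y₀ + c·z₀.
d = 0·3 + 1·2 + 0·(-1)
  = 0 + 2 + 0
  = 2
Equation: y = 2

y = 2


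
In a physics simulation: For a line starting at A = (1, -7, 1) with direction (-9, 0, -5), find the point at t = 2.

P(t) = A + t·d
  = (1 + (-9)·2, -7 + 0·2, 1 + (-5)·2)
  = (1 - 18, -7 + 0, 1 - 10)
  = (-17, -7, -9)

(-17, -7, -9)


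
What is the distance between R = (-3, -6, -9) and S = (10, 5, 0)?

d = √[(x₂-x₁)² + (y₂-y₁)² + (z₂-z₁)²]
  = √[13² + 11² + 9²]
  = √[169 + 121 + 81]
  = √371
  ≈ 19.26

19.26


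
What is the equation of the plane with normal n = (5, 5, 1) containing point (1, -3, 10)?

The plane through P with normal n = (a, b, c) satisfies n·(r - P) = 0,
i.e. ax + by + cz = a·x₀ + b·y₀ + c·z₀.
d = 5·1 + 5·(-3) + 1·10
  = 5 - 15 + 10
  = 0
Equation: 5x + 5y + z = 0

5x + 5y + z = 0


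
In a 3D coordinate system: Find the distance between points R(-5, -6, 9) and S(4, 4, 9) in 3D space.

d = √[(x₂-x₁)² + (y₂-y₁)² + (z₂-z₁)²]
  = √[9² + 10² + 0²]
  = √[81 + 100 + 0]
  = √181
  ≈ 13.45

13.45


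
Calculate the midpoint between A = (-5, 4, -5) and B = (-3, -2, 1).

M = ((x₁+x₂)/2, (y₁+y₂)/2, (z₁+z₂)/2)
  = ((-5 - 3)/2, (4 - 2)/2, (-5 + 1)/2)
  = (-8/2, 2/2, -4/2)
  = (-4, 1, -2)

(-4, 1, -2)


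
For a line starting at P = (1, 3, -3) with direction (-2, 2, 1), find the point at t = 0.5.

P(t) = P + t·d
  = (1 + (-2)·0.5, 3 + 2·0.5, -3 + 1·0.5)
  = (1 - 1, 3 + 1, -3 + 0.5)
  = (0, 4, -2.5)

(0, 4, -2.5)


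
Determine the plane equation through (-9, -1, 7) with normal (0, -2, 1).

The plane through P with normal n = (a, b, c) satisfies n·(r - P) = 0,
i.e. ax + by + cz = a·x₀ + b·y₀ + c·z₀.
d = 0·(-9) + (-2)·(-1) + 1·7
  = 0 + 2 + 7
  = 9
Equation: -2y + z = 9

-2y + z = 9


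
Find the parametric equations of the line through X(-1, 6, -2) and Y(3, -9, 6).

Direction vector d = Y - X = (3 + 1, -9 - 6, 6 + 2) = (4, -15, 8)
Parametric form r = X + t·d:
x = -1 + 4t, y = 6 - 15t, z = -2 + 8t

x = -1 + 4t, y = 6 - 15t, z = -2 + 8t


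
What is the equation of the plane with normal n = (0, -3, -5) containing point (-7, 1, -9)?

The plane through P with normal n = (a, b, c) satisfies n·(r - P) = 0,
i.e. ax + by + cz = a·x₀ + b·y₀ + c·z₀.
d = 0·(-7) + (-3)·1 + (-5)·(-9)
  = 0 - 3 + 45
  = 42
Equation: -3y - 5z = 42

-3y - 5z = 42


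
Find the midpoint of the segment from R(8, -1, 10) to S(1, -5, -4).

M = ((x₁+x₂)/2, (y₁+y₂)/2, (z₁+z₂)/2)
  = ((8 + 1)/2, (-1 - 5)/2, (10 - 4)/2)
  = (9/2, -6/2, 6/2)
  = (4.5, -3, 3)

(4.5, -3, 3)


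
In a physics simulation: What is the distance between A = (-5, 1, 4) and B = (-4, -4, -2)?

d = √[(x₂-x₁)² + (y₂-y₁)² + (z₂-z₁)²]
  = √[1² + (-5)² + (-6)²]
  = √[1 + 25 + 36]
  = √62
  ≈ 7.874

7.874


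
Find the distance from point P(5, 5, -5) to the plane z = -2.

distance = |a·x₀ + b·y₀ + c·z₀ - d| / √(a² + b² + c²)
  = |0·5 + 0·5 + 1·(-5) - (-2)| / √(0² + 0² + 1²)
  = |0 + 0 - 5 + 2| / √(0 + 0 + 1)
  = |-3| / √1
  = 3 / 1
  ≈ 3

3


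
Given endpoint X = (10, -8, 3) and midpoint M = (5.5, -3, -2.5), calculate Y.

Y = 2M - X
  = (2·5.5 - 10, 2·(-3) - (-8), 2·(-2.5) - 3)
  = (11 - 10, -6 + 8, -5 - 3)
  = (1, 2, -8)

(1, 2, -8)


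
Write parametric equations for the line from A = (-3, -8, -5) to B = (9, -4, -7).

Direction vector d = B - A = (9 + 3, -4 + 8, -7 + 5) = (12, 4, -2)
Parametric form r = A + t·d:
x = -3 + 12t, y = -8 + 4t, z = -5 - 2t

x = -3 + 12t, y = -8 + 4t, z = -5 - 2t


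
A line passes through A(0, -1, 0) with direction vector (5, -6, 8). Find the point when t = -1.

P(t) = A + t·d
  = (0 + 5·(-1), -1 + (-6)·(-1), 0 + 8·(-1))
  = (0 - 5, -1 + 6, 0 - 8)
  = (-5, 5, -8)

(-5, 5, -8)


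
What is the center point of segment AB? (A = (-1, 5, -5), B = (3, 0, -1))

M = ((x₁+x₂)/2, (y₁+y₂)/2, (z₁+z₂)/2)
  = ((-1 + 3)/2, (5 + 0)/2, (-5 - 1)/2)
  = (2/2, 5/2, -6/2)
  = (1, 2.5, -3)

(1, 2.5, -3)


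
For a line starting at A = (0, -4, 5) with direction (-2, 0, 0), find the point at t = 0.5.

P(t) = A + t·d
  = (0 + (-2)·0.5, -4 + 0·0.5, 5 + 0·0.5)
  = (0 - 1, -4 + 0, 5 + 0)
  = (-1, -4, 5)

(-1, -4, 5)


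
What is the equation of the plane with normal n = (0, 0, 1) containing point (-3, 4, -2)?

The plane through P with normal n = (a, b, c) satisfies n·(r - P) = 0,
i.e. ax + by + cz = a·x₀ + b·y₀ + c·z₀.
d = 0·(-3) + 0·4 + 1·(-2)
  = 0 + 0 - 2
  = -2
Equation: z = -2

z = -2


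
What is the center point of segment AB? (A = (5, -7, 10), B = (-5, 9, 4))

M = ((x₁+x₂)/2, (y₁+y₂)/2, (z₁+z₂)/2)
  = ((5 - 5)/2, (-7 + 9)/2, (10 + 4)/2)
  = (0/2, 2/2, 14/2)
  = (0, 1, 7)

(0, 1, 7)


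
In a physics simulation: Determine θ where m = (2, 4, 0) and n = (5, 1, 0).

m·n = 2·5 + 4·1 + 0·0 = 10 + 4 + 0 = 14
|m| = √(2² + 4² + 0²) = √20 ≈ 4.472
|n| = √(5² + 1² + 0²) = √26 ≈ 5.099
cos θ = (m·n)/(|m||n|) = 14/(4.472·5.099) ≈ 0.6139
θ = arccos(0.6139) ≈ 52.13°

52.13°


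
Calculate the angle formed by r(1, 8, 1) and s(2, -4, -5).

r·s = 1·2 + 8·(-4) + 1·(-5) = 2 - 32 - 5 = -35
|r| = √(1² + 8² + 1²) = √66 ≈ 8.124
|s| = √(2² + (-4)² + (-5)²) = √45 ≈ 6.708
cos θ = (r·s)/(|r||s|) = -35/(8.124·6.708) ≈ -0.6422
θ = arccos(-0.6422) ≈ 130°

130°


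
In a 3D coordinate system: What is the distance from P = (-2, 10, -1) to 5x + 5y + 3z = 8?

distance = |a·x₀ + b·y₀ + c·z₀ - d| / √(a² + b² + c²)
  = |5·(-2) + 5·10 + 3·(-1) - 8| / √(5² + 5² + 3²)
  = |-10 + 50 - 3 - 8| / √(25 + 25 + 9)
  = |29| / √59
  = 29 / 7.681
  ≈ 3.775

3.775


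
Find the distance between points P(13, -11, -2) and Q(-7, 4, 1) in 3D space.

d = √[(x₂-x₁)² + (y₂-y₁)² + (z₂-z₁)²]
  = √[(-20)² + 15² + 3²]
  = √[400 + 225 + 9]
  = √634
  ≈ 25.18

25.18


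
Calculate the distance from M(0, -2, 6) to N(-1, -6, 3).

d = √[(x₂-x₁)² + (y₂-y₁)² + (z₂-z₁)²]
  = √[(-1)² + (-4)² + (-3)²]
  = √[1 + 16 + 9]
  = √26
  ≈ 5.099

5.099


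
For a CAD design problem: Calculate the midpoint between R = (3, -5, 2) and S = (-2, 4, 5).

M = ((x₁+x₂)/2, (y₁+y₂)/2, (z₁+z₂)/2)
  = ((3 - 2)/2, (-5 + 4)/2, (2 + 5)/2)
  = (1/2, -1/2, 7/2)
  = (0.5, -0.5, 3.5)

(0.5, -0.5, 3.5)


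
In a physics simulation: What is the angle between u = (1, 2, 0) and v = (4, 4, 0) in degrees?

u·v = 1·4 + 2·4 + 0·0 = 4 + 8 + 0 = 12
|u| = √(1² + 2² + 0²) = √5 ≈ 2.236
|v| = √(4² + 4² + 0²) = √32 ≈ 5.657
cos θ = (u·v)/(|u||v|) = 12/(2.236·5.657) ≈ 0.9487
θ = arccos(0.9487) ≈ 18.43°

18.43°


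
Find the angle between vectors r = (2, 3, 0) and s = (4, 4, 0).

r·s = 2·4 + 3·4 + 0·0 = 8 + 12 + 0 = 20
|r| = √(2² + 3² + 0²) = √13 ≈ 3.606
|s| = √(4² + 4² + 0²) = √32 ≈ 5.657
cos θ = (r·s)/(|r||s|) = 20/(3.606·5.657) ≈ 0.9806
θ = arccos(0.9806) ≈ 11.31°

11.31°


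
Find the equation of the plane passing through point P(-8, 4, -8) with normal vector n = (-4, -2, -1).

The plane through P with normal n = (a, b, c) satisfies n·(r - P) = 0,
i.e. ax + by + cz = a·x₀ + b·y₀ + c·z₀.
d = (-4)·(-8) + (-2)·4 + (-1)·(-8)
  = 32 - 8 + 8
  = 32
Equation: -4x - 2y - z = 32

-4x - 2y - z = 32


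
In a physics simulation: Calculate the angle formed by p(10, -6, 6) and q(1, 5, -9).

p·q = 10·1 + (-6)·5 + 6·(-9) = 10 - 30 - 54 = -74
|p| = √(10² + (-6)² + 6²) = √172 ≈ 13.11
|q| = √(1² + 5² + (-9)²) = √107 ≈ 10.34
cos θ = (p·q)/(|p||q|) = -74/(13.11·10.34) ≈ -0.5455
θ = arccos(-0.5455) ≈ 123.1°

123.1°


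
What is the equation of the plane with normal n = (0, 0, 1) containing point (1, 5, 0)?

The plane through P with normal n = (a, b, c) satisfies n·(r - P) = 0,
i.e. ax + by + cz = a·x₀ + b·y₀ + c·z₀.
d = 0·1 + 0·5 + 1·0
  = 0 + 0 + 0
  = 0
Equation: z = 0

z = 0


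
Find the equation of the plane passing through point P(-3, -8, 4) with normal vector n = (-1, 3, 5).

The plane through P with normal n = (a, b, c) satisfies n·(r - P) = 0,
i.e. ax + by + cz = a·x₀ + b·y₀ + c·z₀.
d = (-1)·(-3) + 3·(-8) + 5·4
  = 3 - 24 + 20
  = -1
Equation: -x + 3y + 5z = -1

-x + 3y + 5z = -1


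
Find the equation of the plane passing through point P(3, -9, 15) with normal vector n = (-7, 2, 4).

The plane through P with normal n = (a, b, c) satisfies n·(r - P) = 0,
i.e. ax + by + cz = a·x₀ + b·y₀ + c·z₀.
d = (-7)·3 + 2·(-9) + 4·15
  = -21 - 18 + 60
  = 21
Equation: -7x + 2y + 4z = 21

-7x + 2y + 4z = 21


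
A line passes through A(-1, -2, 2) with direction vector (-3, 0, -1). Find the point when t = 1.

P(t) = A + t·d
  = (-1 + (-3)·1, -2 + 0·1, 2 + (-1)·1)
  = (-1 - 3, -2 + 0, 2 - 1)
  = (-4, -2, 1)

(-4, -2, 1)


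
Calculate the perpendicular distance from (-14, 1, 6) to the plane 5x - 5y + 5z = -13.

distance = |a·x₀ + b·y₀ + c·z₀ - d| / √(a² + b² + c²)
  = |5·(-14) + (-5)·1 + 5·6 - (-13)| / √(5² + (-5)² + 5²)
  = |-70 - 5 + 30 + 13| / √(25 + 25 + 25)
  = |-32| / √75
  = 32 / 8.66
  ≈ 3.695

3.695


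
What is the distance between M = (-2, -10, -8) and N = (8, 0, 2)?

d = √[(x₂-x₁)² + (y₂-y₁)² + (z₂-z₁)²]
  = √[10² + 10² + 10²]
  = √[100 + 100 + 100]
  = √300
  ≈ 17.32

17.32


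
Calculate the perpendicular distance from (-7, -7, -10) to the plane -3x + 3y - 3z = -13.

distance = |a·x₀ + b·y₀ + c·z₀ - d| / √(a² + b² + c²)
  = |(-3)·(-7) + 3·(-7) + (-3)·(-10) - (-13)| / √((-3)² + 3² + (-3)²)
  = |21 - 21 + 30 + 13| / √(9 + 9 + 9)
  = |43| / √27
  = 43 / 5.196
  ≈ 8.275

8.275


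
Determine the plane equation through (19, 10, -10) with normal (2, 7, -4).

The plane through P with normal n = (a, b, c) satisfies n·(r - P) = 0,
i.e. ax + by + cz = a·x₀ + b·y₀ + c·z₀.
d = 2·19 + 7·10 + (-4)·(-10)
  = 38 + 70 + 40
  = 148
Equation: 2x + 7y - 4z = 148

2x + 7y - 4z = 148


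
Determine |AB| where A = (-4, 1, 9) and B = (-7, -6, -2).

d = √[(x₂-x₁)² + (y₂-y₁)² + (z₂-z₁)²]
  = √[(-3)² + (-7)² + (-11)²]
  = √[9 + 49 + 121]
  = √179
  ≈ 13.38

13.38


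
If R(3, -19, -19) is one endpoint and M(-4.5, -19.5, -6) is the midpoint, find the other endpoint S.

S = 2M - R
  = (2·(-4.5) - 3, 2·(-19.5) - (-19), 2·(-6) - (-19))
  = (-9 - 3, -39 + 19, -12 + 19)
  = (-12, -20, 7)

(-12, -20, 7)


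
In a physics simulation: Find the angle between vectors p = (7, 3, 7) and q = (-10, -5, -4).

p·q = 7·(-10) + 3·(-5) + 7·(-4) = -70 - 15 - 28 = -113
|p| = √(7² + 3² + 7²) = √107 ≈ 10.34
|q| = √((-10)² + (-5)² + (-4)²) = √141 ≈ 11.87
cos θ = (p·q)/(|p||q|) = -113/(10.34·11.87) ≈ -0.92
θ = arccos(-0.92) ≈ 156.9°

156.9°


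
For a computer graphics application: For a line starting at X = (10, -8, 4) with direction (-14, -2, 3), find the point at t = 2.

P(t) = X + t·d
  = (10 + (-14)·2, -8 + (-2)·2, 4 + 3·2)
  = (10 - 28, -8 - 4, 4 + 6)
  = (-18, -12, 10)

(-18, -12, 10)


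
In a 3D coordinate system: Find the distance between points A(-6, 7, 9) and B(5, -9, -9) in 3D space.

d = √[(x₂-x₁)² + (y₂-y₁)² + (z₂-z₁)²]
  = √[11² + (-16)² + (-18)²]
  = √[121 + 256 + 324]
  = √701
  ≈ 26.48

26.48


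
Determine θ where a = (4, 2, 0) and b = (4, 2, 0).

a·b = 4·4 + 2·2 + 0·0 = 16 + 4 + 0 = 20
|a| = √(4² + 2² + 0²) = √20 ≈ 4.472
|b| = √(4² + 2² + 0²) = √20 ≈ 4.472
cos θ = (a·b)/(|a||b|) = 20/(4.472·4.472) ≈ 1
θ = arccos(1) ≈ 0°

0°


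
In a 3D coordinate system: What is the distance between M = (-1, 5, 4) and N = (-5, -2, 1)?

d = √[(x₂-x₁)² + (y₂-y₁)² + (z₂-z₁)²]
  = √[(-4)² + (-7)² + (-3)²]
  = √[16 + 49 + 9]
  = √74
  ≈ 8.602

8.602


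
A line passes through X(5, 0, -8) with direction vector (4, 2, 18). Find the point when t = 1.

P(t) = X + t·d
  = (5 + 4·1, 0 + 2·1, -8 + 18·1)
  = (5 + 4, 0 + 2, -8 + 18)
  = (9, 2, 10)

(9, 2, 10)


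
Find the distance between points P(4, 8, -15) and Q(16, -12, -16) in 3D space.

d = √[(x₂-x₁)² + (y₂-y₁)² + (z₂-z₁)²]
  = √[12² + (-20)² + (-1)²]
  = √[144 + 400 + 1]
  = √545
  ≈ 23.35

23.35


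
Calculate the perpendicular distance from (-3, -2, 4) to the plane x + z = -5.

distance = |a·x₀ + b·y₀ + c·z₀ - d| / √(a² + b² + c²)
  = |1·(-3) + 0·(-2) + 1·4 - (-5)| / √(1² + 0² + 1²)
  = |-3 + 0 + 4 + 5| / √(1 + 0 + 1)
  = |6| / √2
  = 6 / 1.414
  ≈ 4.243

4.243


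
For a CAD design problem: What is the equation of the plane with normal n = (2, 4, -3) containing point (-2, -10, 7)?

The plane through P with normal n = (a, b, c) satisfies n·(r - P) = 0,
i.e. ax + by + cz = a·x₀ + b·y₀ + c·z₀.
d = 2·(-2) + 4·(-10) + (-3)·7
  = -4 - 40 - 21
  = -65
Equation: 2x + 4y - 3z = -65

2x + 4y - 3z = -65


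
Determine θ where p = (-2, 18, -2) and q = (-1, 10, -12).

p·q = (-2)·(-1) + 18·10 + (-2)·(-12) = 2 + 180 + 24 = 206
|p| = √((-2)² + 18² + (-2)²) = √332 ≈ 18.22
|q| = √((-1)² + 10² + (-12)²) = √245 ≈ 15.65
cos θ = (p·q)/(|p||q|) = 206/(18.22·15.65) ≈ 0.7223
θ = arccos(0.7223) ≈ 43.76°

43.76°


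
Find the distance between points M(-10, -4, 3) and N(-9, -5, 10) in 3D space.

d = √[(x₂-x₁)² + (y₂-y₁)² + (z₂-z₁)²]
  = √[1² + (-1)² + 7²]
  = √[1 + 1 + 49]
  = √51
  ≈ 7.141

7.141


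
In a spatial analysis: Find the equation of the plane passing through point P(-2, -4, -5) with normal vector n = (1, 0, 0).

The plane through P with normal n = (a, b, c) satisfies n·(r - P) = 0,
i.e. ax + by + cz = a·x₀ + b·y₀ + c·z₀.
d = 1·(-2) + 0·(-4) + 0·(-5)
  = -2 + 0 + 0
  = -2
Equation: x = -2

x = -2


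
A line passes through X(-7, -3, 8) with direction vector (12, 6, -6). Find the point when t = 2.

P(t) = X + t·d
  = (-7 + 12·2, -3 + 6·2, 8 + (-6)·2)
  = (-7 + 24, -3 + 12, 8 - 12)
  = (17, 9, -4)

(17, 9, -4)


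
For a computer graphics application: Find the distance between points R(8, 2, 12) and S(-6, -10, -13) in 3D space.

d = √[(x₂-x₁)² + (y₂-y₁)² + (z₂-z₁)²]
  = √[(-14)² + (-12)² + (-25)²]
  = √[196 + 144 + 625]
  = √965
  ≈ 31.06

31.06


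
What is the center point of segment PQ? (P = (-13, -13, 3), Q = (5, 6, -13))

M = ((x₁+x₂)/2, (y₁+y₂)/2, (z₁+z₂)/2)
  = ((-13 + 5)/2, (-13 + 6)/2, (3 - 13)/2)
  = (-8/2, -7/2, -10/2)
  = (-4, -3.5, -5)

(-4, -3.5, -5)


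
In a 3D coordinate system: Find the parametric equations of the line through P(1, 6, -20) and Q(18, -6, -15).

Direction vector d = Q - P = (18 - 1, -6 - 6, -15 + 20) = (17, -12, 5)
Parametric form r = P + t·d:
x = 1 + 17t, y = 6 - 12t, z = -20 + 5t

x = 1 + 17t, y = 6 - 12t, z = -20 + 5t


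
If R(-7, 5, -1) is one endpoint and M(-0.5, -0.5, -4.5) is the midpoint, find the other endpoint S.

S = 2M - R
  = (2·(-0.5) - (-7), 2·(-0.5) - 5, 2·(-4.5) - (-1))
  = (-1 + 7, -1 - 5, -9 + 1)
  = (6, -6, -8)

(6, -6, -8)


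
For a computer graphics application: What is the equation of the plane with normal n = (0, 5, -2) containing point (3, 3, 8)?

The plane through P with normal n = (a, b, c) satisfies n·(r - P) = 0,
i.e. ax + by + cz = a·x₀ + b·y₀ + c·z₀.
d = 0·3 + 5·3 + (-2)·8
  = 0 + 15 - 16
  = -1
Equation: 5y - 2z = -1

5y - 2z = -1


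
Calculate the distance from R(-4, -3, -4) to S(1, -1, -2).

d = √[(x₂-x₁)² + (y₂-y₁)² + (z₂-z₁)²]
  = √[5² + 2² + 2²]
  = √[25 + 4 + 4]
  = √33
  ≈ 5.745

5.745


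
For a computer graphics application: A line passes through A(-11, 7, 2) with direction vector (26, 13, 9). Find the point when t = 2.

P(t) = A + t·d
  = (-11 + 26·2, 7 + 13·2, 2 + 9·2)
  = (-11 + 52, 7 + 26, 2 + 18)
  = (41, 33, 20)

(41, 33, 20)


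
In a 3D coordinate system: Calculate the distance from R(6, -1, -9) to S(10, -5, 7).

d = √[(x₂-x₁)² + (y₂-y₁)² + (z₂-z₁)²]
  = √[4² + (-4)² + 16²]
  = √[16 + 16 + 256]
  = √288
  ≈ 16.97

16.97


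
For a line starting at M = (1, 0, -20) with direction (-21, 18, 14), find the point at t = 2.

P(t) = M + t·d
  = (1 + (-21)·2, 0 + 18·2, -20 + 14·2)
  = (1 - 42, 0 + 36, -20 + 28)
  = (-41, 36, 8)

(-41, 36, 8)


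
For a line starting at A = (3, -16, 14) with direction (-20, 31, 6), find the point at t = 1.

P(t) = A + t·d
  = (3 + (-20)·1, -16 + 31·1, 14 + 6·1)
  = (3 - 20, -16 + 31, 14 + 6)
  = (-17, 15, 20)

(-17, 15, 20)


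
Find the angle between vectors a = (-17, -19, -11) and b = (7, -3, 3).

a·b = (-17)·7 + (-19)·(-3) + (-11)·3 = -119 + 57 - 33 = -95
|a| = √((-17)² + (-19)² + (-11)²) = √771 ≈ 27.77
|b| = √(7² + (-3)² + 3²) = √67 ≈ 8.185
cos θ = (a·b)/(|a||b|) = -95/(27.77·8.185) ≈ -0.418
θ = arccos(-0.418) ≈ 114.7°

114.7°


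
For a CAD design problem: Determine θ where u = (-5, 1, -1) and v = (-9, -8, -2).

u·v = (-5)·(-9) + 1·(-8) + (-1)·(-2) = 45 - 8 + 2 = 39
|u| = √((-5)² + 1² + (-1)²) = √27 ≈ 5.196
|v| = √((-9)² + (-8)² + (-2)²) = √149 ≈ 12.21
cos θ = (u·v)/(|u||v|) = 39/(5.196·12.21) ≈ 0.6149
θ = arccos(0.6149) ≈ 52.06°

52.06°


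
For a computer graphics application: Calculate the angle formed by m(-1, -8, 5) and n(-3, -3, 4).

m·n = (-1)·(-3) + (-8)·(-3) + 5·4 = 3 + 24 + 20 = 47
|m| = √((-1)² + (-8)² + 5²) = √90 ≈ 9.487
|n| = √((-3)² + (-3)² + 4²) = √34 ≈ 5.831
cos θ = (m·n)/(|m||n|) = 47/(9.487·5.831) ≈ 0.8496
θ = arccos(0.8496) ≈ 31.83°

31.83°


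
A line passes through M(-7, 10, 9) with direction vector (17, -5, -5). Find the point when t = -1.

P(t) = M + t·d
  = (-7 + 17·(-1), 10 + (-5)·(-1), 9 + (-5)·(-1))
  = (-7 - 17, 10 + 5, 9 + 5)
  = (-24, 15, 14)

(-24, 15, 14)


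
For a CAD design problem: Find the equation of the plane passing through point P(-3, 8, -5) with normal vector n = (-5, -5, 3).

The plane through P with normal n = (a, b, c) satisfies n·(r - P) = 0,
i.e. ax + by + cz = a·x₀ + b·y₀ + c·z₀.
d = (-5)·(-3) + (-5)·8 + 3·(-5)
  = 15 - 40 - 15
  = -40
Equation: -5x - 5y + 3z = -40

-5x - 5y + 3z = -40


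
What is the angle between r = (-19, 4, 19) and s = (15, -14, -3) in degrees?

r·s = (-19)·15 + 4·(-14) + 19·(-3) = -285 - 56 - 57 = -398
|r| = √((-19)² + 4² + 19²) = √738 ≈ 27.17
|s| = √(15² + (-14)² + (-3)²) = √430 ≈ 20.74
cos θ = (r·s)/(|r||s|) = -398/(27.17·20.74) ≈ -0.7065
θ = arccos(-0.7065) ≈ 135°

135°


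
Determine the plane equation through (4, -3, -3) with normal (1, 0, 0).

The plane through P with normal n = (a, b, c) satisfies n·(r - P) = 0,
i.e. ax + by + cz = a·x₀ + b·y₀ + c·z₀.
d = 1·4 + 0·(-3) + 0·(-3)
  = 4 + 0 + 0
  = 4
Equation: x = 4

x = 4


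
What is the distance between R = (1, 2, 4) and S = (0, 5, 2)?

d = √[(x₂-x₁)² + (y₂-y₁)² + (z₂-z₁)²]
  = √[(-1)² + 3² + (-2)²]
  = √[1 + 9 + 4]
  = √14
  ≈ 3.742

3.742


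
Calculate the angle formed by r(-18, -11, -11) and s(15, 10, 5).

r·s = (-18)·15 + (-11)·10 + (-11)·5 = -270 - 110 - 55 = -435
|r| = √((-18)² + (-11)² + (-11)²) = √566 ≈ 23.79
|s| = √(15² + 10² + 5²) = √350 ≈ 18.71
cos θ = (r·s)/(|r||s|) = -435/(23.79·18.71) ≈ -0.9773
θ = arccos(-0.9773) ≈ 167.8°

167.8°


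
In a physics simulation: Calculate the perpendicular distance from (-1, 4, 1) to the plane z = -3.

distance = |a·x₀ + b·y₀ + c·z₀ - d| / √(a² + b² + c²)
  = |0·(-1) + 0·4 + 1·1 - (-3)| / √(0² + 0² + 1²)
  = |0 + 0 + 1 + 3| / √(0 + 0 + 1)
  = |4| / √1
  = 4 / 1
  ≈ 4

4


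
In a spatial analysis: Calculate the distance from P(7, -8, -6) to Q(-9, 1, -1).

d = √[(x₂-x₁)² + (y₂-y₁)² + (z₂-z₁)²]
  = √[(-16)² + 9² + 5²]
  = √[256 + 81 + 25]
  = √362
  ≈ 19.03

19.03


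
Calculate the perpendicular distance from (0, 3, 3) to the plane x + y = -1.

distance = |a·x₀ + b·y₀ + c·z₀ - d| / √(a² + b² + c²)
  = |1·0 + 1·3 + 0·3 - (-1)| / √(1² + 1² + 0²)
  = |0 + 3 + 0 + 1| / √(1 + 1 + 0)
  = |4| / √2
  = 4 / 1.414
  ≈ 2.828

2.828


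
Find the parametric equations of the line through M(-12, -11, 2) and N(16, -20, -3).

Direction vector d = N - M = (16 + 12, -20 + 11, -3 - 2) = (28, -9, -5)
Parametric form r = M + t·d:
x = -12 + 28t, y = -11 - 9t, z = 2 - 5t

x = -12 + 28t, y = -11 - 9t, z = 2 - 5t


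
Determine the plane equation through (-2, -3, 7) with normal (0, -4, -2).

The plane through P with normal n = (a, b, c) satisfies n·(r - P) = 0,
i.e. ax + by + cz = a·x₀ + b·y₀ + c·z₀.
d = 0·(-2) + (-4)·(-3) + (-2)·7
  = 0 + 12 - 14
  = -2
Equation: -4y - 2z = -2

-4y - 2z = -2


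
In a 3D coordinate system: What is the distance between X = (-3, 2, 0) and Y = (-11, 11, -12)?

d = √[(x₂-x₁)² + (y₂-y₁)² + (z₂-z₁)²]
  = √[(-8)² + 9² + (-12)²]
  = √[64 + 81 + 144]
  = √289
  ≈ 17

17


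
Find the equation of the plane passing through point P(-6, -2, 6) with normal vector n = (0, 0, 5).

The plane through P with normal n = (a, b, c) satisfies n·(r - P) = 0,
i.e. ax + by + cz = a·x₀ + b·y₀ + c·z₀.
d = 0·(-6) + 0·(-2) + 5·6
  = 0 + 0 + 30
  = 30
Equation: 5z = 30

5z = 30


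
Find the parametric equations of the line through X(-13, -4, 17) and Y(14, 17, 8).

Direction vector d = Y - X = (14 + 13, 17 + 4, 8 - 17) = (27, 21, -9)
Parametric form r = X + t·d:
x = -13 + 27t, y = -4 + 21t, z = 17 - 9t

x = -13 + 27t, y = -4 + 21t, z = 17 - 9t


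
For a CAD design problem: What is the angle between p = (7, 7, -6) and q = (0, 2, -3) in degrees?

p·q = 7·0 + 7·2 + (-6)·(-3) = 0 + 14 + 18 = 32
|p| = √(7² + 7² + (-6)²) = √134 ≈ 11.58
|q| = √(0² + 2² + (-3)²) = √13 ≈ 3.606
cos θ = (p·q)/(|p||q|) = 32/(11.58·3.606) ≈ 0.7667
θ = arccos(0.7667) ≈ 39.94°

39.94°


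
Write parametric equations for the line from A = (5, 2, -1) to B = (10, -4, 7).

Direction vector d = B - A = (10 - 5, -4 - 2, 7 + 1) = (5, -6, 8)
Parametric form r = A + t·d:
x = 5 + 5t, y = 2 - 6t, z = -1 + 8t

x = 5 + 5t, y = 2 - 6t, z = -1 + 8t


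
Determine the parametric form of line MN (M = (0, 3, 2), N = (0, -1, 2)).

Direction vector d = N - M = (0 + 0, -1 - 3, 2 - 2) = (0, -4, 0)
Parametric form r = M + t·d:
x = 0, y = 3 - 4t, z = 2

x = 0, y = 3 - 4t, z = 2


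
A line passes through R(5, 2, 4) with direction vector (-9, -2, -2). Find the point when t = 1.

P(t) = R + t·d
  = (5 + (-9)·1, 2 + (-2)·1, 4 + (-2)·1)
  = (5 - 9, 2 - 2, 4 - 2)
  = (-4, 0, 2)

(-4, 0, 2)


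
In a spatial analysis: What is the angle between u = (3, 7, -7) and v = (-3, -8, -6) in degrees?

u·v = 3·(-3) + 7·(-8) + (-7)·(-6) = -9 - 56 + 42 = -23
|u| = √(3² + 7² + (-7)²) = √107 ≈ 10.34
|v| = √((-3)² + (-8)² + (-6)²) = √109 ≈ 10.44
cos θ = (u·v)/(|u||v|) = -23/(10.34·10.44) ≈ -0.213
θ = arccos(-0.213) ≈ 102.3°

102.3°


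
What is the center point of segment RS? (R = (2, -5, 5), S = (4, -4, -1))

M = ((x₁+x₂)/2, (y₁+y₂)/2, (z₁+z₂)/2)
  = ((2 + 4)/2, (-5 - 4)/2, (5 - 1)/2)
  = (6/2, -9/2, 4/2)
  = (3, -4.5, 2)

(3, -4.5, 2)


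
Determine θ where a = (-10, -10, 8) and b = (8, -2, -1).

a·b = (-10)·8 + (-10)·(-2) + 8·(-1) = -80 + 20 - 8 = -68
|a| = √((-10)² + (-10)² + 8²) = √264 ≈ 16.25
|b| = √(8² + (-2)² + (-1)²) = √69 ≈ 8.307
cos θ = (a·b)/(|a||b|) = -68/(16.25·8.307) ≈ -0.5038
θ = arccos(-0.5038) ≈ 120.3°

120.3°


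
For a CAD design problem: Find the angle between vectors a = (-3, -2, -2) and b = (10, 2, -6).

a·b = (-3)·10 + (-2)·2 + (-2)·(-6) = -30 - 4 + 12 = -22
|a| = √((-3)² + (-2)² + (-2)²) = √17 ≈ 4.123
|b| = √(10² + 2² + (-6)²) = √140 ≈ 11.83
cos θ = (a·b)/(|a||b|) = -22/(4.123·11.83) ≈ -0.451
θ = arccos(-0.451) ≈ 116.8°

116.8°


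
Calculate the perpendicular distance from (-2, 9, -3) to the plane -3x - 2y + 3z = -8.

distance = |a·x₀ + b·y₀ + c·z₀ - d| / √(a² + b² + c²)
  = |(-3)·(-2) + (-2)·9 + 3·(-3) - (-8)| / √((-3)² + (-2)² + 3²)
  = |6 - 18 - 9 + 8| / √(9 + 4 + 9)
  = |-13| / √22
  = 13 / 4.69
  ≈ 2.772

2.772


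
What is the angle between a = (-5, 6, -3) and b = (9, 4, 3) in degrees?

a·b = (-5)·9 + 6·4 + (-3)·3 = -45 + 24 - 9 = -30
|a| = √((-5)² + 6² + (-3)²) = √70 ≈ 8.367
|b| = √(9² + 4² + 3²) = √106 ≈ 10.3
cos θ = (a·b)/(|a||b|) = -30/(8.367·10.3) ≈ -0.3483
θ = arccos(-0.3483) ≈ 110.4°

110.4°


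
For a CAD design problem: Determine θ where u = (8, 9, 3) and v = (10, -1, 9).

u·v = 8·10 + 9·(-1) + 3·9 = 80 - 9 + 27 = 98
|u| = √(8² + 9² + 3²) = √154 ≈ 12.41
|v| = √(10² + (-1)² + 9²) = √182 ≈ 13.49
cos θ = (u·v)/(|u||v|) = 98/(12.41·13.49) ≈ 0.5854
θ = arccos(0.5854) ≈ 54.17°

54.17°


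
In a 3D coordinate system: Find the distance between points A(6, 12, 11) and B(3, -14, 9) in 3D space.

d = √[(x₂-x₁)² + (y₂-y₁)² + (z₂-z₁)²]
  = √[(-3)² + (-26)² + (-2)²]
  = √[9 + 676 + 4]
  = √689
  ≈ 26.25

26.25


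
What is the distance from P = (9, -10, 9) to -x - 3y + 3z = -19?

distance = |a·x₀ + b·y₀ + c·z₀ - d| / √(a² + b² + c²)
  = |(-1)·9 + (-3)·(-10) + 3·9 - (-19)| / √((-1)² + (-3)² + 3²)
  = |-9 + 30 + 27 + 19| / √(1 + 9 + 9)
  = |67| / √19
  = 67 / 4.359
  ≈ 15.37

15.37


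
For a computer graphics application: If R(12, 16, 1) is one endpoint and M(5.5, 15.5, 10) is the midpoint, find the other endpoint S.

S = 2M - R
  = (2·5.5 - 12, 2·15.5 - 16, 2·10 - 1)
  = (11 - 12, 31 - 16, 20 - 1)
  = (-1, 15, 19)

(-1, 15, 19)


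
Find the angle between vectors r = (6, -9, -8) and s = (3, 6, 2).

r·s = 6·3 + (-9)·6 + (-8)·2 = 18 - 54 - 16 = -52
|r| = √(6² + (-9)² + (-8)²) = √181 ≈ 13.45
|s| = √(3² + 6² + 2²) = √49 ≈ 7
cos θ = (r·s)/(|r||s|) = -52/(13.45·7) ≈ -0.5522
θ = arccos(-0.5522) ≈ 123.5°

123.5°


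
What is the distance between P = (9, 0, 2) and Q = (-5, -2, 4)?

d = √[(x₂-x₁)² + (y₂-y₁)² + (z₂-z₁)²]
  = √[(-14)² + (-2)² + 2²]
  = √[196 + 4 + 4]
  = √204
  ≈ 14.28

14.28


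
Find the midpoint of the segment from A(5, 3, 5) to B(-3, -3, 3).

M = ((x₁+x₂)/2, (y₁+y₂)/2, (z₁+z₂)/2)
  = ((5 - 3)/2, (3 - 3)/2, (5 + 3)/2)
  = (2/2, 0/2, 8/2)
  = (1, 0, 4)

(1, 0, 4)


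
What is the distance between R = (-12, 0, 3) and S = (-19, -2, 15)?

d = √[(x₂-x₁)² + (y₂-y₁)² + (z₂-z₁)²]
  = √[(-7)² + (-2)² + 12²]
  = √[49 + 4 + 144]
  = √197
  ≈ 14.04

14.04


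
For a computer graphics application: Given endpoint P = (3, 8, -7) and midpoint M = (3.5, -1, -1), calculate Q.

Q = 2M - P
  = (2·3.5 - 3, 2·(-1) - 8, 2·(-1) - (-7))
  = (7 - 3, -2 - 8, -2 + 7)
  = (4, -10, 5)

(4, -10, 5)


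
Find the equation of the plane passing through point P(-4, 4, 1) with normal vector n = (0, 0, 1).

The plane through P with normal n = (a, b, c) satisfies n·(r - P) = 0,
i.e. ax + by + cz = a·x₀ + b·y₀ + c·z₀.
d = 0·(-4) + 0·4 + 1·1
  = 0 + 0 + 1
  = 1
Equation: z = 1

z = 1


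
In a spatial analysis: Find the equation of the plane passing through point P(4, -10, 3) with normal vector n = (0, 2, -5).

The plane through P with normal n = (a, b, c) satisfies n·(r - P) = 0,
i.e. ax + by + cz = a·x₀ + b·y₀ + c·z₀.
d = 0·4 + 2·(-10) + (-5)·3
  = 0 - 20 - 15
  = -35
Equation: 2y - 5z = -35

2y - 5z = -35


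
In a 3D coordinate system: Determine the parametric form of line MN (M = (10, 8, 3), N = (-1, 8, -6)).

Direction vector d = N - M = (-1 - 10, 8 - 8, -6 - 3) = (-11, 0, -9)
Parametric form r = M + t·d:
x = 10 - 11t, y = 8, z = 3 - 9t

x = 10 - 11t, y = 8, z = 3 - 9t


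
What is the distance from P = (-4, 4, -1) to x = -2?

distance = |a·x₀ + b·y₀ + c·z₀ - d| / √(a² + b² + c²)
  = |1·(-4) + 0·4 + 0·(-1) - (-2)| / √(1² + 0² + 0²)
  = |-4 + 0 + 0 + 2| / √(1 + 0 + 0)
  = |-2| / √1
  = 2 / 1
  ≈ 2

2


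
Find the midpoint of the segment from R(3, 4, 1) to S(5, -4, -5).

M = ((x₁+x₂)/2, (y₁+y₂)/2, (z₁+z₂)/2)
  = ((3 + 5)/2, (4 - 4)/2, (1 - 5)/2)
  = (8/2, 0/2, -4/2)
  = (4, 0, -2)

(4, 0, -2)


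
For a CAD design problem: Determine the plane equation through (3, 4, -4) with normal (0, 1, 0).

The plane through P with normal n = (a, b, c) satisfies n·(r - P) = 0,
i.e. ax + by + cz = a·x₀ + b·y₀ + c·z₀.
d = 0·3 + 1·4 + 0·(-4)
  = 0 + 4 + 0
  = 4
Equation: y = 4

y = 4


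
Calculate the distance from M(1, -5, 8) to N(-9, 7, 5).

d = √[(x₂-x₁)² + (y₂-y₁)² + (z₂-z₁)²]
  = √[(-10)² + 12² + (-3)²]
  = √[100 + 144 + 9]
  = √253
  ≈ 15.91

15.91


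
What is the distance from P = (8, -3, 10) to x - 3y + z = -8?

distance = |a·x₀ + b·y₀ + c·z₀ - d| / √(a² + b² + c²)
  = |1·8 + (-3)·(-3) + 1·10 - (-8)| / √(1² + (-3)² + 1²)
  = |8 + 9 + 10 + 8| / √(1 + 9 + 1)
  = |35| / √11
  = 35 / 3.317
  ≈ 10.55

10.55


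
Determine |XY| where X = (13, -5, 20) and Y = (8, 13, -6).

d = √[(x₂-x₁)² + (y₂-y₁)² + (z₂-z₁)²]
  = √[(-5)² + 18² + (-26)²]
  = √[25 + 324 + 676]
  = √1025
  ≈ 32.02

32.02


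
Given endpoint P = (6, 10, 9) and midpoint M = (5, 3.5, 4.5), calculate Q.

Q = 2M - P
  = (2·5 - 6, 2·3.5 - 10, 2·4.5 - 9)
  = (10 - 6, 7 - 10, 9 - 9)
  = (4, -3, 0)

(4, -3, 0)


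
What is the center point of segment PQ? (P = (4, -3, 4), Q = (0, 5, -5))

M = ((x₁+x₂)/2, (y₁+y₂)/2, (z₁+z₂)/2)
  = ((4 + 0)/2, (-3 + 5)/2, (4 - 5)/2)
  = (4/2, 2/2, -1/2)
  = (2, 1, -0.5)

(2, 1, -0.5)


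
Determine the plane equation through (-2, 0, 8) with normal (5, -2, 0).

The plane through P with normal n = (a, b, c) satisfies n·(r - P) = 0,
i.e. ax + by + cz = a·x₀ + b·y₀ + c·z₀.
d = 5·(-2) + (-2)·0 + 0·8
  = -10 + 0 + 0
  = -10
Equation: 5x - 2y = -10

5x - 2y = -10


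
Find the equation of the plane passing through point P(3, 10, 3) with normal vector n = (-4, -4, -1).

The plane through P with normal n = (a, b, c) satisfies n·(r - P) = 0,
i.e. ax + by + cz = a·x₀ + b·y₀ + c·z₀.
d = (-4)·3 + (-4)·10 + (-1)·3
  = -12 - 40 - 3
  = -55
Equation: -4x - 4y - z = -55

-4x - 4y - z = -55


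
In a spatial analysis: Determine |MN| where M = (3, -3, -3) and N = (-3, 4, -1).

d = √[(x₂-x₁)² + (y₂-y₁)² + (z₂-z₁)²]
  = √[(-6)² + 7² + 2²]
  = √[36 + 49 + 4]
  = √89
  ≈ 9.434

9.434


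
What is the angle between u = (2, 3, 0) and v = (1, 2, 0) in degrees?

u·v = 2·1 + 3·2 + 0·0 = 2 + 6 + 0 = 8
|u| = √(2² + 3² + 0²) = √13 ≈ 3.606
|v| = √(1² + 2² + 0²) = √5 ≈ 2.236
cos θ = (u·v)/(|u||v|) = 8/(3.606·2.236) ≈ 0.9923
θ = arccos(0.9923) ≈ 7.125°

7.125°


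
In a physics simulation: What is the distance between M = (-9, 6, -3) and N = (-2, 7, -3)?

d = √[(x₂-x₁)² + (y₂-y₁)² + (z₂-z₁)²]
  = √[7² + 1² + 0²]
  = √[49 + 1 + 0]
  = √50
  ≈ 7.071

7.071


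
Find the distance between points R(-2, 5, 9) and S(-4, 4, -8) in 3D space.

d = √[(x₂-x₁)² + (y₂-y₁)² + (z₂-z₁)²]
  = √[(-2)² + (-1)² + (-17)²]
  = √[4 + 1 + 289]
  = √294
  ≈ 17.15

17.15
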